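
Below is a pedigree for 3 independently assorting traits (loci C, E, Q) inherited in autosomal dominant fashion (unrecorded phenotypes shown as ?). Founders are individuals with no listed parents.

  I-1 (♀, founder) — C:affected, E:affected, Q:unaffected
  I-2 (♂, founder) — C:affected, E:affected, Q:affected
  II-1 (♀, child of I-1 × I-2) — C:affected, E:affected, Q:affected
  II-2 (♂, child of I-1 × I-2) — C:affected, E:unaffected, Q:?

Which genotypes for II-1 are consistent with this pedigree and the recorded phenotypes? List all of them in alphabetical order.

II-1 ∈ {CC EE Qq, CC Ee Qq, Cc EE Qq, Cc Ee Qq}

C/I-1 aff ·: Cc|CC
C/I-2 aff ·: Cc|CC
C/II-1 aff I-1×I-2: Cc|CC
C/II-2 aff I-1×I-2: Cc|CC
⇒ C over [I-1,I-2,II-1,II-2]: 13 consistent
E/I-1 aff ·: Ee
E/I-2 aff ·: Ee
E/II-1 aff I-1×I-2: Ee|EE
E/II-2 un I-1×I-2: ee
⇒ E over [I-1,I-2,II-1,II-2]: 2 consistent
Q/I-1 un ·: qq
Q/I-2 aff ·: Qq|QQ
Q/II-1 aff I-1×I-2: Qq
Q/II-2 ? I-1×I-2: qq|Qq
⇒ Q over [I-1,I-2,II-1,II-2]: 3 consistent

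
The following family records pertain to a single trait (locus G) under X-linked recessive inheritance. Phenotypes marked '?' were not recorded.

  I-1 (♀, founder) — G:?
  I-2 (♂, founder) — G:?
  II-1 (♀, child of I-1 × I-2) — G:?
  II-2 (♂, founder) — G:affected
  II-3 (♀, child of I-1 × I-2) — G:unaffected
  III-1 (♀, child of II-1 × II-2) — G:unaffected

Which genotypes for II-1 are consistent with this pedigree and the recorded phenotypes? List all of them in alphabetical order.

G/I-1 ? ·: X^GX^G|X^GX^g|X^gX^g
G/I-2 ? ·: X^GY|X^gY
G/II-1 ? I-1×I-2: X^GX^G|X^GX^g
G/II-2 aff ·: X^gY
G/II-3 un I-1×I-2: X^GX^G|X^GX^g
G/III-1 un II-1×II-2: X^GX^g
⇒ G over [I-1,I-2,II-1,II-2,II-3,III-1]: 8 consistent

II-1 ∈ {X^GX^G, X^GX^g}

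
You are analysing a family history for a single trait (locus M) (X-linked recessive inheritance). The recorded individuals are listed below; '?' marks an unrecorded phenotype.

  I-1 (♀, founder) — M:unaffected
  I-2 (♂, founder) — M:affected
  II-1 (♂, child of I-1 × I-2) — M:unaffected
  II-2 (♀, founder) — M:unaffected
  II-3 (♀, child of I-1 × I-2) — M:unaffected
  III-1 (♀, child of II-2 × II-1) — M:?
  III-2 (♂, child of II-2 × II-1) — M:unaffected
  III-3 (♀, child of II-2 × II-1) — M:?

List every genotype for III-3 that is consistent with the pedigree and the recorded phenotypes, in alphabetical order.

M/I-1 un ·: X^MX^M|X^MX^m
M/I-2 aff ·: X^mY
M/II-1 un I-1×I-2: X^MY
M/II-2 un ·: X^MX^M|X^MX^m
M/II-3 un I-1×I-2: X^MX^m
M/III-1 ? II-2×II-1: X^MX^M|X^MX^m
M/III-2 un II-2×II-1: X^MY
M/III-3 ? II-2×II-1: X^MX^M|X^MX^m
⇒ M over [I-1,I-2,II-1,II-2,II-3,III-1,III-2,III-3]: 10 consistent

III-3 ∈ {X^MX^M, X^MX^m}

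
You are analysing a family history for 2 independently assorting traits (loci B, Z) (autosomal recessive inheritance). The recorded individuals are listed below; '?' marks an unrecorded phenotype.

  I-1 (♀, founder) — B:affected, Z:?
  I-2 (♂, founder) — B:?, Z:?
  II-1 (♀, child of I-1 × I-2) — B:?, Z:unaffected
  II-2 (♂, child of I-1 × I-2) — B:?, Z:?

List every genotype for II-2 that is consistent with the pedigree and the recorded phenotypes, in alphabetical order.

II-2 ∈ {Bb ZZ, Bb Zz, Bb zz, bb ZZ, bb Zz, bb zz}

B/I-1 aff ·: bb
B/I-2 ? ·: BB|Bb|bb
B/II-1 ? I-1×I-2: Bb|bb
B/II-2 ? I-1×I-2: Bb|bb
⇒ B over [I-1,I-2,II-1,II-2]: 6 consistent
Z/I-1 ? ·: ZZ|Zz|zz
Z/I-2 ? ·: ZZ|Zz|zz
Z/II-1 un I-1×I-2: ZZ|Zz
Z/II-2 ? I-1×I-2: ZZ|Zz|zz
⇒ Z over [I-1,I-2,II-1,II-2]: 21 consistent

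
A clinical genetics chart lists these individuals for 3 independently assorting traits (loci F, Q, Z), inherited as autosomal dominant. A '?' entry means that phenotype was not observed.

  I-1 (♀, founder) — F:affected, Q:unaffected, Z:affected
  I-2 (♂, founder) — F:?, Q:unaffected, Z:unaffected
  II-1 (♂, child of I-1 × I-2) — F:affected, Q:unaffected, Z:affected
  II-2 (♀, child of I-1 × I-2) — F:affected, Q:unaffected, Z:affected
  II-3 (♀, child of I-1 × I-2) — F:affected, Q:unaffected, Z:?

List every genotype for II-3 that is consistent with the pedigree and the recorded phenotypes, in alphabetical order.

F/I-1 aff ·: Ff|FF
F/I-2 ? ·: ff|Ff|FF
F/II-1 aff I-1×I-2: Ff|FF
F/II-2 aff I-1×I-2: Ff|FF
F/II-3 aff I-1×I-2: Ff|FF
⇒ F over [I-1,I-2,II-1,II-2,II-3]: 27 consistent
Q/I-1 un ·: qq
Q/I-2 un ·: qq
Q/II-1 un I-1×I-2: qq
Q/II-2 un I-1×I-2: qq
Q/II-3 un I-1×I-2: qq
⇒ Q over [I-1,I-2,II-1,II-2,II-3]: 1 consistent
Z/I-1 aff ·: Zz|ZZ
Z/I-2 un ·: zz
Z/II-1 aff I-1×I-2: Zz
Z/II-2 aff I-1×I-2: Zz
Z/II-3 ? I-1×I-2: zz|Zz
⇒ Z over [I-1,I-2,II-1,II-2,II-3]: 3 consistent

II-3 ∈ {FF qq Zz, FF qq zz, Ff qq Zz, Ff qq zz}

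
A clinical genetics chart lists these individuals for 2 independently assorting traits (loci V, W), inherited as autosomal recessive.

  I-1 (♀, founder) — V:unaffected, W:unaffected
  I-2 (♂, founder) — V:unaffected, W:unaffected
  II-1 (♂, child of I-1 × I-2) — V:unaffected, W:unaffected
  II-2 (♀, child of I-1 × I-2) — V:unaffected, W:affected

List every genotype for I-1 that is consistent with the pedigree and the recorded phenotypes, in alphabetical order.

V/I-1 un ·: VV|Vv
V/I-2 un ·: VV|Vv
V/II-1 un I-1×I-2: VV|Vv
V/II-2 un I-1×I-2: VV|Vv
⇒ V over [I-1,I-2,II-1,II-2]: 13 consistent
W/I-1 un ·: Ww
W/I-2 un ·: Ww
W/II-1 un I-1×I-2: WW|Ww
W/II-2 aff I-1×I-2: ww
⇒ W over [I-1,I-2,II-1,II-2]: 2 consistent

I-1 ∈ {VV Ww, Vv Ww}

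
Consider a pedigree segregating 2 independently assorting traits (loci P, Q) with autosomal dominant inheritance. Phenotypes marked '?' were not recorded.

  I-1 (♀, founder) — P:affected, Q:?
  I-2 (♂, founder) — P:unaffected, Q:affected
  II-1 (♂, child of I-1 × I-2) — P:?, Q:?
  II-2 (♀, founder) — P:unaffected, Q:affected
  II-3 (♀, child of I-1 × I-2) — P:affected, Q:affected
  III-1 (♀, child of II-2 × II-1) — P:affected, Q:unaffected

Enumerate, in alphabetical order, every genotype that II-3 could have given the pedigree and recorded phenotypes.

P/I-1 aff ·: Pp|PP
P/I-2 un ·: pp
P/II-1 ? I-1×I-2: Pp
P/II-2 un ·: pp
P/II-3 aff I-1×I-2: Pp
P/III-1 aff II-2×II-1: Pp
⇒ P over [I-1,I-2,II-1,II-2,II-3,III-1]: 2 consistent
Q/I-1 ? ·: qq|Qq|QQ
Q/I-2 aff ·: Qq|QQ
Q/II-1 ? I-1×I-2: qq|Qq
Q/II-2 aff ·: Qq
Q/II-3 aff I-1×I-2: Qq|QQ
Q/III-1 un II-2×II-1: qq
⇒ Q over [I-1,I-2,II-1,II-2,II-3,III-1]: 11 consistent

II-3 ∈ {Pp QQ, Pp Qq}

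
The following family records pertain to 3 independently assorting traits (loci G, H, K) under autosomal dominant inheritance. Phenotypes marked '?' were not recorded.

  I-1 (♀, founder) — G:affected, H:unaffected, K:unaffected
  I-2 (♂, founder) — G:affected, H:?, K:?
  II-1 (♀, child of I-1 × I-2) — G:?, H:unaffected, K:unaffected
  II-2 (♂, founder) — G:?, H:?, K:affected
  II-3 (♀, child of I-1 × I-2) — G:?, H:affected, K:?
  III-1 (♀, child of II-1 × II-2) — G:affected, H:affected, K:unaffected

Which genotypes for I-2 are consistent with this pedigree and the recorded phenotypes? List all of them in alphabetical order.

I-2 ∈ {GG Hh Kk, GG Hh kk, Gg Hh Kk, Gg Hh kk}

G/I-1 aff ·: Gg|GG
G/I-2 aff ·: Gg|GG
G/II-1 ? I-1×I-2: gg|Gg|GG
G/II-2 ? ·: gg|Gg|GG
G/II-3 ? I-1×I-2: gg|Gg|GG
G/III-1 aff II-1×II-2: Gg|GG
⇒ G over [I-1,I-2,II-1,II-2,II-3,III-1]: 73 consistent
H/I-1 un ·: hh
H/I-2 ? ·: Hh
H/II-1 un I-1×I-2: hh
H/II-2 ? ·: Hh|HH
H/II-3 aff I-1×I-2: Hh
H/III-1 aff II-1×II-2: Hh
⇒ H over [I-1,I-2,II-1,II-2,II-3,III-1]: 2 consistent
K/I-1 un ·: kk
K/I-2 ? ·: kk|Kk
K/II-1 un I-1×I-2: kk
K/II-2 aff ·: Kk
K/II-3 ? I-1×I-2: kk|Kk
K/III-1 un II-1×II-2: kk
⇒ K over [I-1,I-2,II-1,II-2,II-3,III-1]: 3 consistent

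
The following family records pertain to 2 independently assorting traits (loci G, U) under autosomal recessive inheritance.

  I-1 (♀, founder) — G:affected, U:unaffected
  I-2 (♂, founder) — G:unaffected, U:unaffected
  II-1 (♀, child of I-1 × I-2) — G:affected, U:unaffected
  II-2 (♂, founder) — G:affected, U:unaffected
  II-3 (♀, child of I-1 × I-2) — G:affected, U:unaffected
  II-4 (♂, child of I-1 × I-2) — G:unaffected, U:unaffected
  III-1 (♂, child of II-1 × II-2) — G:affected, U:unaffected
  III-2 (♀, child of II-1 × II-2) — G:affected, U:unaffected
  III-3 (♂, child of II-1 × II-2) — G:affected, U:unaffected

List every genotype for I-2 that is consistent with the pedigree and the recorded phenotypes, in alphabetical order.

G/I-1 aff ·: gg
G/I-2 un ·: Gg
G/II-1 aff I-1×I-2: gg
G/II-2 aff ·: gg
G/II-3 aff I-1×I-2: gg
G/II-4 un I-1×I-2: Gg
G/III-1 aff II-1×II-2: gg
G/III-2 aff II-1×II-2: gg
G/III-3 aff II-1×II-2: gg
⇒ G over [I-1,I-2,II-1,II-2,II-3,II-4,III-1,III-2,III-3]: 1 consistent
U/I-1 un ·: UU|Uu
U/I-2 un ·: UU|Uu
U/II-1 un I-1×I-2: UU|Uu
U/II-2 un ·: UU|Uu
U/II-3 un I-1×I-2: UU|Uu
U/II-4 un I-1×I-2: UU|Uu
U/III-1 un II-1×II-2: UU|Uu
U/III-2 un II-1×II-2: UU|Uu
U/III-3 un II-1×II-2: UU|Uu
⇒ U over [I-1,I-2,II-1,II-2,II-3,II-4,III-1,III-2,III-3]: 309 consistent

I-2 ∈ {Gg UU, Gg Uu}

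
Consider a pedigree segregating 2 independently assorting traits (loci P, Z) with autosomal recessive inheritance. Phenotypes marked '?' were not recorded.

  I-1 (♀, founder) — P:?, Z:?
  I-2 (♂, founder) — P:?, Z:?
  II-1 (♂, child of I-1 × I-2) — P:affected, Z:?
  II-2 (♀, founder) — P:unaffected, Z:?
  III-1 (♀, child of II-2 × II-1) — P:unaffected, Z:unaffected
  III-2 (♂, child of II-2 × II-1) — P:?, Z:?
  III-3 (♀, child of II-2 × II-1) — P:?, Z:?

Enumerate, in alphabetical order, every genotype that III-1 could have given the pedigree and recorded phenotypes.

P/I-1 ? ·: Pp|pp
P/I-2 ? ·: Pp|pp
P/II-1 aff I-1×I-2: pp
P/II-2 un ·: PP|Pp
P/III-1 un II-2×II-1: Pp
P/III-2 ? II-2×II-1: Pp|pp
P/III-3 ? II-2×II-1: Pp|pp
⇒ P over [I-1,I-2,II-1,II-2,III-1,III-2,III-3]: 20 consistent
Z/I-1 ? ·: ZZ|Zz|zz
Z/I-2 ? ·: ZZ|Zz|zz
Z/II-1 ? I-1×I-2: ZZ|Zz|zz
Z/II-2 ? ·: ZZ|Zz|zz
Z/III-1 un II-2×II-1: ZZ|Zz
Z/III-2 ? II-2×II-1: ZZ|Zz|zz
Z/III-3 ? II-2×II-1: ZZ|Zz|zz
⇒ Z over [I-1,I-2,II-1,II-2,III-1,III-2,III-3]: 270 consistent

III-1 ∈ {Pp ZZ, Pp Zz}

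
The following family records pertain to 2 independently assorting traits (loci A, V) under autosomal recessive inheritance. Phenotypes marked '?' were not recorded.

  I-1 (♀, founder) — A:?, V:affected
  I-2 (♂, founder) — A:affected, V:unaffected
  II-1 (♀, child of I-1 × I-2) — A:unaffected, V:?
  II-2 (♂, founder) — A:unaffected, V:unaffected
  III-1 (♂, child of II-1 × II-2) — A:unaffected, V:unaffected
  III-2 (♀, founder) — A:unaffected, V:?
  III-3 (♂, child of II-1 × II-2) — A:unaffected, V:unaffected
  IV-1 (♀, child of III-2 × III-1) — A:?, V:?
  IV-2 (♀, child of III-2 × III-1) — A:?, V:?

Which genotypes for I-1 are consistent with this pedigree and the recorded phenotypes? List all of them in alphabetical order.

A/I-1 ? ·: AA|Aa
A/I-2 aff ·: aa
A/II-1 un I-1×I-2: Aa
A/II-2 un ·: AA|Aa
A/III-1 un II-1×II-2: AA|Aa
A/III-2 un ·: AA|Aa
A/III-3 un II-1×II-2: AA|Aa
A/IV-1 ? III-2×III-1: AA|Aa|aa
A/IV-2 ? III-2×III-1: AA|Aa|aa
⇒ A over [I-1,I-2,II-1,II-2,III-1,III-2,III-3,IV-1,IV-2]: 144 consistent
V/I-1 aff ·: vv
V/I-2 un ·: VV|Vv
V/II-1 ? I-1×I-2: Vv|vv
V/II-2 un ·: VV|Vv
V/III-1 un II-1×II-2: VV|Vv
V/III-2 ? ·: VV|Vv|vv
V/III-3 un II-1×II-2: VV|Vv
V/IV-1 ? III-2×III-1: VV|Vv|vv
V/IV-2 ? III-2×III-1: VV|Vv|vv
⇒ V over [I-1,I-2,II-1,II-2,III-1,III-2,III-3,IV-1,IV-2]: 218 consistent

I-1 ∈ {AA vv, Aa vv}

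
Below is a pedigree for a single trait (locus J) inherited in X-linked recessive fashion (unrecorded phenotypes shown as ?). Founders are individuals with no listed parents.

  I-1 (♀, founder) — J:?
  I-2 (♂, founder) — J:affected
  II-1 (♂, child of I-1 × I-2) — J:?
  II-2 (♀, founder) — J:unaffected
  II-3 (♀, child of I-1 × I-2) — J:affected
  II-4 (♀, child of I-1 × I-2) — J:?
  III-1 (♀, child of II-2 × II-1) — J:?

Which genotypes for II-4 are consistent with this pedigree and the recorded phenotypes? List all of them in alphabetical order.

II-4 ∈ {X^JX^j, X^jX^j}

J/I-1 ? ·: X^JX^j|X^jX^j
J/I-2 aff ·: X^jY
J/II-1 ? I-1×I-2: X^JY|X^jY
J/II-2 un ·: X^JX^J|X^JX^j
J/II-3 aff I-1×I-2: X^jX^j
J/II-4 ? I-1×I-2: X^JX^j|X^jX^j
J/III-1 ? II-2×II-1: X^JX^J|X^JX^j|X^jX^j
⇒ J over [I-1,I-2,II-1,II-2,II-3,II-4,III-1]: 15 consistent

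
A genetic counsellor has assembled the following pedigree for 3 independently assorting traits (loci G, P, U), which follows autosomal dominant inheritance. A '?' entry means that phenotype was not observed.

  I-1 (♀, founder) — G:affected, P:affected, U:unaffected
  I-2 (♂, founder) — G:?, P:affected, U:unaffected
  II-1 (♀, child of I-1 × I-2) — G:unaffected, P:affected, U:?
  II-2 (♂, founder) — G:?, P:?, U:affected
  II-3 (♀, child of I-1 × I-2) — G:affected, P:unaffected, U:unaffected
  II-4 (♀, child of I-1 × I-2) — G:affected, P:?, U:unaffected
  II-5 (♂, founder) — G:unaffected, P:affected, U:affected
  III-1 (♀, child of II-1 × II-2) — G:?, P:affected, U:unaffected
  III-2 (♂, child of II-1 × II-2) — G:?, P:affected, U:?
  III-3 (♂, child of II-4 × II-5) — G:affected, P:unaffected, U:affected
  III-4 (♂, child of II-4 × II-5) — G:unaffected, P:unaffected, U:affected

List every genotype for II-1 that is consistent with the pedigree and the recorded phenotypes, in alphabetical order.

II-1 ∈ {gg PP uu, gg Pp uu}

G/I-1 aff ·: Gg
G/I-2 ? ·: gg|Gg
G/II-1 un I-1×I-2: gg
G/II-2 ? ·: gg|Gg|GG
G/II-3 aff I-1×I-2: Gg|GG
G/II-4 aff I-1×I-2: Gg
G/II-5 un ·: gg
G/III-1 ? II-1×II-2: gg|Gg
G/III-2 ? II-1×II-2: gg|Gg
G/III-3 aff II-4×II-5: Gg
G/III-4 un II-4×II-5: gg
⇒ G over [I-1,I-2,II-1,II-2,II-3,II-4,II-5,III-1,III-2,III-3,III-4]: 18 consistent
P/I-1 aff ·: Pp
P/I-2 aff ·: Pp
P/II-1 aff I-1×I-2: Pp|PP
P/II-2 ? ·: pp|Pp|PP
P/II-3 un I-1×I-2: pp
P/II-4 ? I-1×I-2: pp|Pp
P/II-5 aff ·: Pp
P/III-1 aff II-1×II-2: Pp|PP
P/III-2 aff II-1×II-2: Pp|PP
P/III-3 un II-4×II-5: pp
P/III-4 un II-4×II-5: pp
⇒ P over [I-1,I-2,II-1,II-2,II-3,II-4,II-5,III-1,III-2,III-3,III-4]: 30 consistent
U/I-1 un ·: uu
U/I-2 un ·: uu
U/II-1 ? I-1×I-2: uu
U/II-2 aff ·: Uu
U/II-3 un I-1×I-2: uu
U/II-4 un I-1×I-2: uu
U/II-5 aff ·: Uu|UU
U/III-1 un II-1×II-2: uu
U/III-2 ? II-1×II-2: uu|Uu
U/III-3 aff II-4×II-5: Uu
U/III-4 aff II-4×II-5: Uu
⇒ U over [I-1,I-2,II-1,II-2,II-3,II-4,II-5,III-1,III-2,III-3,III-4]: 4 consistent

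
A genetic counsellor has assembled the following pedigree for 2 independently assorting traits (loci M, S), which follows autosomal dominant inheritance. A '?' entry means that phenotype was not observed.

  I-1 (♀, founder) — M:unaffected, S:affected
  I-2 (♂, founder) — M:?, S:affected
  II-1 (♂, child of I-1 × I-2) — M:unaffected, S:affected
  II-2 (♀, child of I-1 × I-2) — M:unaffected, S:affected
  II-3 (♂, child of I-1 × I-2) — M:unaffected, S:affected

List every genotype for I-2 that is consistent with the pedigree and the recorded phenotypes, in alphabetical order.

I-2 ∈ {Mm SS, Mm Ss, mm SS, mm Ss}

M/I-1 un ·: mm
M/I-2 ? ·: mm|Mm
M/II-1 un I-1×I-2: mm
M/II-2 un I-1×I-2: mm
M/II-3 un I-1×I-2: mm
⇒ M over [I-1,I-2,II-1,II-2,II-3]: 2 consistent
S/I-1 aff ·: Ss|SS
S/I-2 aff ·: Ss|SS
S/II-1 aff I-1×I-2: Ss|SS
S/II-2 aff I-1×I-2: Ss|SS
S/II-3 aff I-1×I-2: Ss|SS
⇒ S over [I-1,I-2,II-1,II-2,II-3]: 25 consistent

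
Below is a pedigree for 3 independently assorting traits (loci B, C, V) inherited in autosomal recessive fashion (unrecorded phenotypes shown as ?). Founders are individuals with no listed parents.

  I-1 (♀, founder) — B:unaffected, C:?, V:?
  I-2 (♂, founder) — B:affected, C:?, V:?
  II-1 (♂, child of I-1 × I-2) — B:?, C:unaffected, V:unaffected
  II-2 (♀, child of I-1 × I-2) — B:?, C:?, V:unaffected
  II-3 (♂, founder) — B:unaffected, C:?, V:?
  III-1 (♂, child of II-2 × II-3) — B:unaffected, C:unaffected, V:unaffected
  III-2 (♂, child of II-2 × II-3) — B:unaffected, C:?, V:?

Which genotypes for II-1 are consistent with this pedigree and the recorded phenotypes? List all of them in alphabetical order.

B/I-1 un ·: BB|Bb
B/I-2 aff ·: bb
B/II-1 ? I-1×I-2: Bb|bb
B/II-2 ? I-1×I-2: Bb|bb
B/II-3 un ·: BB|Bb
B/III-1 un II-2×II-3: BB|Bb
B/III-2 un II-2×II-3: BB|Bb
⇒ B over [I-1,I-2,II-1,II-2,II-3,III-1,III-2]: 28 consistent
C/I-1 ? ·: CC|Cc|cc
C/I-2 ? ·: CC|Cc|cc
C/II-1 un I-1×I-2: CC|Cc
C/II-2 ? I-1×I-2: CC|Cc|cc
C/II-3 ? ·: CC|Cc|cc
C/III-1 un II-2×II-3: CC|Cc
C/III-2 ? II-2×II-3: CC|Cc|cc
⇒ C over [I-1,I-2,II-1,II-2,II-3,III-1,III-2]: 174 consistent
V/I-1 ? ·: VV|Vv|vv
V/I-2 ? ·: VV|Vv|vv
V/II-1 un I-1×I-2: VV|Vv
V/II-2 un I-1×I-2: VV|Vv
V/II-3 ? ·: VV|Vv|vv
V/III-1 un II-2×II-3: VV|Vv
V/III-2 ? II-2×II-3: VV|Vv|vv
⇒ V over [I-1,I-2,II-1,II-2,II-3,III-1,III-2]: 162 consistent

II-1 ∈ {Bb CC VV, Bb CC Vv, Bb Cc VV, Bb Cc Vv, bb CC VV, bb CC Vv, bb Cc VV, bb Cc Vv}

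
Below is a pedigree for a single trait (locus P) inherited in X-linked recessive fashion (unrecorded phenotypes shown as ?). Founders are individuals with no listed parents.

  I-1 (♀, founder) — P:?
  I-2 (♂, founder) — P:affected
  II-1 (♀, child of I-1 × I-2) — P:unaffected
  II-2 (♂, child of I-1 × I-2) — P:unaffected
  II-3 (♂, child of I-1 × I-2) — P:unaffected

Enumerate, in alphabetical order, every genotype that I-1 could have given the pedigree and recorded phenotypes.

I-1 ∈ {X^PX^P, X^PX^p}

P/I-1 ? ·: X^PX^P|X^PX^p
P/I-2 aff ·: X^pY
P/II-1 un I-1×I-2: X^PX^p
P/II-2 un I-1×I-2: X^PY
P/II-3 un I-1×I-2: X^PY
⇒ P over [I-1,I-2,II-1,II-2,II-3]: 2 consistent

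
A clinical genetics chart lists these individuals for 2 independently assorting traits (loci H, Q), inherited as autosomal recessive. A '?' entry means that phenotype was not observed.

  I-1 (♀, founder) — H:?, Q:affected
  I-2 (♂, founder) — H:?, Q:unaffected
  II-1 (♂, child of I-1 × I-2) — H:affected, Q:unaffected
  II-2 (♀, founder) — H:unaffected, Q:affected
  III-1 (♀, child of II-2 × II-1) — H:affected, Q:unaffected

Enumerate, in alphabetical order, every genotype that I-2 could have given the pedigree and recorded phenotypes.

I-2 ∈ {Hh QQ, Hh Qq, hh QQ, hh Qq}

H/I-1 ? ·: Hh|hh
H/I-2 ? ·: Hh|hh
H/II-1 aff I-1×I-2: hh
H/II-2 un ·: Hh
H/III-1 aff II-2×II-1: hh
⇒ H over [I-1,I-2,II-1,II-2,III-1]: 4 consistent
Q/I-1 aff ·: qq
Q/I-2 un ·: QQ|Qq
Q/II-1 un I-1×I-2: Qq
Q/II-2 aff ·: qq
Q/III-1 un II-2×II-1: Qq
⇒ Q over [I-1,I-2,II-1,II-2,III-1]: 2 consistent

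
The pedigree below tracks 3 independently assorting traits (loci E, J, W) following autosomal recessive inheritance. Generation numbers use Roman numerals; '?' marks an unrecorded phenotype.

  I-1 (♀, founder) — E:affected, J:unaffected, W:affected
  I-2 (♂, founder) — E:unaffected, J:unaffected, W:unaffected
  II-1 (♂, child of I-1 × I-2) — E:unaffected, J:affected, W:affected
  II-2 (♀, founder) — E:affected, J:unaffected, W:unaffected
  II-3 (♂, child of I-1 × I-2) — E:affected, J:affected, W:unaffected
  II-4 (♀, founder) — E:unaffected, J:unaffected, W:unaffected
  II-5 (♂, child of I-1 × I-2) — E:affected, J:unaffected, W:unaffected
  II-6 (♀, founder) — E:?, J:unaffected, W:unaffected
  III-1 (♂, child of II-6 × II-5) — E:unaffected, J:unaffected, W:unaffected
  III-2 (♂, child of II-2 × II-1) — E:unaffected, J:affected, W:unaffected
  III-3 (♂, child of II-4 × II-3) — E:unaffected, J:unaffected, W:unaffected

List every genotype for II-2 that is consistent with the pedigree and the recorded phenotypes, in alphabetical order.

E/I-1 aff ·: ee
E/I-2 un ·: Ee
E/II-1 un I-1×I-2: Ee
E/II-2 aff ·: ee
E/II-3 aff I-1×I-2: ee
E/II-4 un ·: EE|Ee
E/II-5 aff I-1×I-2: ee
E/II-6 ? ·: EE|Ee
E/III-1 un II-6×II-5: Ee
E/III-2 un II-2×II-1: Ee
E/III-3 un II-4×II-3: Ee
⇒ E over [I-1,I-2,II-1,II-2,II-3,II-4,II-5,II-6,III-1,III-2,III-3]: 4 consistent
J/I-1 un ·: Jj
J/I-2 un ·: Jj
J/II-1 aff I-1×I-2: jj
J/II-2 un ·: Jj
J/II-3 aff I-1×I-2: jj
J/II-4 un ·: JJ|Jj
J/II-5 un I-1×I-2: JJ|Jj
J/II-6 un ·: JJ|Jj
J/III-1 un II-6×II-5: JJ|Jj
J/III-2 aff II-2×II-1: jj
J/III-3 un II-4×II-3: Jj
⇒ J over [I-1,I-2,II-1,II-2,II-3,II-4,II-5,II-6,III-1,III-2,III-3]: 14 consistent
W/I-1 aff ·: ww
W/I-2 un ·: Ww
W/II-1 aff I-1×I-2: ww
W/II-2 un ·: WW|Ww
W/II-3 un I-1×I-2: Ww
W/II-4 un ·: WW|Ww
W/II-5 un I-1×I-2: Ww
W/II-6 un ·: WW|Ww
W/III-1 un II-6×II-5: WW|Ww
W/III-2 un II-2×II-1: Ww
W/III-3 un II-4×II-3: WW|Ww
⇒ W over [I-1,I-2,II-1,II-2,II-3,II-4,II-5,II-6,III-1,III-2,III-3]: 32 consistent

II-2 ∈ {ee Jj WW, ee Jj Ww}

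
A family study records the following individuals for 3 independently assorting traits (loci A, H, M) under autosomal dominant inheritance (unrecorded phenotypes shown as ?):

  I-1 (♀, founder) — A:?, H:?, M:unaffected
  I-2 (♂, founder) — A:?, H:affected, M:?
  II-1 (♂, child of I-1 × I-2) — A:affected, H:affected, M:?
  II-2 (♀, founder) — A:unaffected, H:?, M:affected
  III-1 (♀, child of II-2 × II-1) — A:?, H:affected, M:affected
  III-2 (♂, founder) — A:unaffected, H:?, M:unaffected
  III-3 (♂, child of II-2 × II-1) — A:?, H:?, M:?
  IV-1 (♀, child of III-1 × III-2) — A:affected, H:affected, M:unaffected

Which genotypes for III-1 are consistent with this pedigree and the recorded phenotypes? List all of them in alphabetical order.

III-1 ∈ {Aa HH Mm, Aa Hh Mm}

A/I-1 ? ·: aa|Aa|AA
A/I-2 ? ·: aa|Aa|AA
A/II-1 aff I-1×I-2: Aa|AA
A/II-2 un ·: aa
A/III-1 ? II-2×II-1: Aa
A/III-2 un ·: aa
A/III-3 ? II-2×II-1: aa|Aa
A/IV-1 aff III-1×III-2: Aa
⇒ A over [I-1,I-2,II-1,II-2,III-1,III-2,III-3,IV-1]: 18 consistent
H/I-1 ? ·: hh|Hh|HH
H/I-2 aff ·: Hh|HH
H/II-1 aff I-1×I-2: Hh|HH
H/II-2 ? ·: hh|Hh|HH
H/III-1 aff II-2×II-1: Hh|HH
H/III-2 ? ·: hh|Hh|HH
H/III-3 ? II-2×II-1: hh|Hh|HH
H/IV-1 aff III-1×III-2: Hh|HH
⇒ H over [I-1,I-2,II-1,II-2,III-1,III-2,III-3,IV-1]: 383 consistent
M/I-1 un ·: mm
M/I-2 ? ·: mm|Mm|MM
M/II-1 ? I-1×I-2: mm|Mm
M/II-2 aff ·: Mm|MM
M/III-1 aff II-2×II-1: Mm
M/III-2 un ·: mm
M/III-3 ? II-2×II-1: mm|Mm|MM
M/IV-1 un III-1×III-2: mm
⇒ M over [I-1,I-2,II-1,II-2,III-1,III-2,III-3,IV-1]: 16 consistent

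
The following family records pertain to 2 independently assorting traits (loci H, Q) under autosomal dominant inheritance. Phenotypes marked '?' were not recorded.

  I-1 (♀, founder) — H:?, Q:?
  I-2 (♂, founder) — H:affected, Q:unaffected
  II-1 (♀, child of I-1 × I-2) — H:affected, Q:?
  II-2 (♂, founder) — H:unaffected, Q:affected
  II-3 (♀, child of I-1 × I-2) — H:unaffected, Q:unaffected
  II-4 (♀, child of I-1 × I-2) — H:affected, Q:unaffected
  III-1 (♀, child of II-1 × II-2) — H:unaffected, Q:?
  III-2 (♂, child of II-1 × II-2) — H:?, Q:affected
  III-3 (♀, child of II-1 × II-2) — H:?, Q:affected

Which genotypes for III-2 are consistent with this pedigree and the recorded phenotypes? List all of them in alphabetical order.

III-2 ∈ {Hh QQ, Hh Qq, hh QQ, hh Qq}

H/I-1 ? ·: hh|Hh
H/I-2 aff ·: Hh
H/II-1 aff I-1×I-2: Hh
H/II-2 un ·: hh
H/II-3 un I-1×I-2: hh
H/II-4 aff I-1×I-2: Hh|HH
H/III-1 un II-1×II-2: hh
H/III-2 ? II-1×II-2: hh|Hh
H/III-3 ? II-1×II-2: hh|Hh
⇒ H over [I-1,I-2,II-1,II-2,II-3,II-4,III-1,III-2,III-3]: 12 consistent
Q/I-1 ? ·: qq|Qq
Q/I-2 un ·: qq
Q/II-1 ? I-1×I-2: qq|Qq
Q/II-2 aff ·: Qq|QQ
Q/II-3 un I-1×I-2: qq
Q/II-4 un I-1×I-2: qq
Q/III-1 ? II-1×II-2: qq|Qq|QQ
Q/III-2 aff II-1×II-2: Qq|QQ
Q/III-3 aff II-1×II-2: Qq|QQ
⇒ Q over [I-1,I-2,II-1,II-2,II-3,II-4,III-1,III-2,III-3]: 26 consistent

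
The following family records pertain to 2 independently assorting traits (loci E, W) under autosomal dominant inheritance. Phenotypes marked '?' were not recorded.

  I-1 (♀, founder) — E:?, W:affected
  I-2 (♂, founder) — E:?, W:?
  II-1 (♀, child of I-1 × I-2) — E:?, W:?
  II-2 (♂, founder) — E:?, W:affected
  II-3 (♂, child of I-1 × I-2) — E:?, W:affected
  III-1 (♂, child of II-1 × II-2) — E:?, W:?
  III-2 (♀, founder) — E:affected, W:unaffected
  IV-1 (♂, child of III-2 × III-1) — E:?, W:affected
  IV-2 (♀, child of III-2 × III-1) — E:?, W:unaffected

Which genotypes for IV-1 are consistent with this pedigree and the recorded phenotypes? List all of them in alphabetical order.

IV-1 ∈ {EE Ww, Ee Ww, ee Ww}

E/I-1 ? ·: ee|Ee|EE
E/I-2 ? ·: ee|Ee|EE
E/II-1 ? I-1×I-2: ee|Ee|EE
E/II-2 ? ·: ee|Ee|EE
E/II-3 ? I-1×I-2: ee|Ee|EE
E/III-1 ? II-1×II-2: ee|Ee|EE
E/III-2 aff ·: Ee|EE
E/IV-1 ? III-2×III-1: ee|Ee|EE
E/IV-2 ? III-2×III-1: ee|Ee|EE
⇒ E over [I-1,I-2,II-1,II-2,II-3,III-1,III-2,IV-1,IV-2]: 1343 consistent
W/I-1 aff ·: Ww|WW
W/I-2 ? ·: ww|Ww|WW
W/II-1 ? I-1×I-2: ww|Ww|WW
W/II-2 aff ·: Ww|WW
W/II-3 aff I-1×I-2: Ww|WW
W/III-1 ? II-1×II-2: Ww
W/III-2 un ·: ww
W/IV-1 aff III-2×III-1: Ww
W/IV-2 un III-2×III-1: ww
⇒ W over [I-1,I-2,II-1,II-2,II-3,III-1,III-2,IV-1,IV-2]: 29 consistent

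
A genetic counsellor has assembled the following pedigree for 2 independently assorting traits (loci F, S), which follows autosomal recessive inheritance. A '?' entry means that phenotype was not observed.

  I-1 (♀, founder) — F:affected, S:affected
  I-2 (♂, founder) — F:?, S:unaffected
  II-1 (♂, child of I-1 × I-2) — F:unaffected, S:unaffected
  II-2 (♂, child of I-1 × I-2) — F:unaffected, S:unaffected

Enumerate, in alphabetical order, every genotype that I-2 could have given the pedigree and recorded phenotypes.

I-2 ∈ {FF SS, FF Ss, Ff SS, Ff Ss}

F/I-1 aff ·: ff
F/I-2 ? ·: FF|Ff
F/II-1 un I-1×I-2: Ff
F/II-2 un I-1×I-2: Ff
⇒ F over [I-1,I-2,II-1,II-2]: 2 consistent
S/I-1 aff ·: ss
S/I-2 un ·: SS|Ss
S/II-1 un I-1×I-2: Ss
S/II-2 un I-1×I-2: Ss
⇒ S over [I-1,I-2,II-1,II-2]: 2 consistent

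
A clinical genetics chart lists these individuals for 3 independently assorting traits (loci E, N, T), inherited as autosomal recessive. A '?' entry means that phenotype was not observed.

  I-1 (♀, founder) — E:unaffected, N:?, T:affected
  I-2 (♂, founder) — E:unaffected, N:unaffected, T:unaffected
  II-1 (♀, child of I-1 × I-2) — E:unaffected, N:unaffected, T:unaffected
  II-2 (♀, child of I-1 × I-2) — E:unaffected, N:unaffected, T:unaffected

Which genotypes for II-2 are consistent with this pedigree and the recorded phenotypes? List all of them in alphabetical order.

E/I-1 un ·: EE|Ee
E/I-2 un ·: EE|Ee
E/II-1 un I-1×I-2: EE|Ee
E/II-2 un I-1×I-2: EE|Ee
⇒ E over [I-1,I-2,II-1,II-2]: 13 consistent
N/I-1 ? ·: NN|Nn|nn
N/I-2 un ·: NN|Nn
N/II-1 un I-1×I-2: NN|Nn
N/II-2 un I-1×I-2: NN|Nn
⇒ N over [I-1,I-2,II-1,II-2]: 15 consistent
T/I-1 aff ·: tt
T/I-2 un ·: TT|Tt
T/II-1 un I-1×I-2: Tt
T/II-2 un I-1×I-2: Tt
⇒ T over [I-1,I-2,II-1,II-2]: 2 consistent

II-2 ∈ {EE NN Tt, EE Nn Tt, Ee NN Tt, Ee Nn Tt}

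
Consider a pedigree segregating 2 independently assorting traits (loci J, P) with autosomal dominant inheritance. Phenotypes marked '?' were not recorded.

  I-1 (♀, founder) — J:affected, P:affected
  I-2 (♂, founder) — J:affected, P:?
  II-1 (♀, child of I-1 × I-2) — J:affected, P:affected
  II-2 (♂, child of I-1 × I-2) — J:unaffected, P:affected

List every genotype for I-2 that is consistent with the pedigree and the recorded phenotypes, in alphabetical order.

I-2 ∈ {Jj PP, Jj Pp, Jj pp}

J/I-1 aff ·: Jj
J/I-2 aff ·: Jj
J/II-1 aff I-1×I-2: Jj|JJ
J/II-2 un I-1×I-2: jj
⇒ J over [I-1,I-2,II-1,II-2]: 2 consistent
P/I-1 aff ·: Pp|PP
P/I-2 ? ·: pp|Pp|PP
P/II-1 aff I-1×I-2: Pp|PP
P/II-2 aff I-1×I-2: Pp|PP
⇒ P over [I-1,I-2,II-1,II-2]: 15 consistent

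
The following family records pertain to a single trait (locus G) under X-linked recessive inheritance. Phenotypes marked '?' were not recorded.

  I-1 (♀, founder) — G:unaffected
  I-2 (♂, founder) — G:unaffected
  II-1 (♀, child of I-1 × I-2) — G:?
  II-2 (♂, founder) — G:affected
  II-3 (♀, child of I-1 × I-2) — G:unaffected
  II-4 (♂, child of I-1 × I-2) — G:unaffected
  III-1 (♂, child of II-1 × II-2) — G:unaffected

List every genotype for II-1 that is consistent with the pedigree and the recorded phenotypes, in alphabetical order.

II-1 ∈ {X^GX^G, X^GX^g}

G/I-1 un ·: X^GX^G|X^GX^g
G/I-2 un ·: X^GY
G/II-1 ? I-1×I-2: X^GX^G|X^GX^g
G/II-2 aff ·: X^gY
G/II-3 un I-1×I-2: X^GX^G|X^GX^g
G/II-4 un I-1×I-2: X^GY
G/III-1 un II-1×II-2: X^GY
⇒ G over [I-1,I-2,II-1,II-2,II-3,II-4,III-1]: 5 consistent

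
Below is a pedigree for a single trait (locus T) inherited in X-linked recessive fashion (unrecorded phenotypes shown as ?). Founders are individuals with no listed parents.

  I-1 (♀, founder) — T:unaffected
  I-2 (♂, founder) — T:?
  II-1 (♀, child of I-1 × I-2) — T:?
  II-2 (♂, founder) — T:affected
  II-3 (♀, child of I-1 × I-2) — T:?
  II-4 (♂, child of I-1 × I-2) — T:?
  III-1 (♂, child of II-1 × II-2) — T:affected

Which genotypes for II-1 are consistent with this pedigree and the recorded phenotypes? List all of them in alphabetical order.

T/I-1 un ·: X^TX^T|X^TX^t
T/I-2 ? ·: X^TY|X^tY
T/II-1 ? I-1×I-2: X^TX^t|X^tX^t
T/II-2 aff ·: X^tY
T/II-3 ? I-1×I-2: X^TX^T|X^TX^t|X^tX^t
T/II-4 ? I-1×I-2: X^TY|X^tY
T/III-1 aff II-1×II-2: X^tY
⇒ T over [I-1,I-2,II-1,II-2,II-3,II-4,III-1]: 13 consistent

II-1 ∈ {X^TX^t, X^tX^t}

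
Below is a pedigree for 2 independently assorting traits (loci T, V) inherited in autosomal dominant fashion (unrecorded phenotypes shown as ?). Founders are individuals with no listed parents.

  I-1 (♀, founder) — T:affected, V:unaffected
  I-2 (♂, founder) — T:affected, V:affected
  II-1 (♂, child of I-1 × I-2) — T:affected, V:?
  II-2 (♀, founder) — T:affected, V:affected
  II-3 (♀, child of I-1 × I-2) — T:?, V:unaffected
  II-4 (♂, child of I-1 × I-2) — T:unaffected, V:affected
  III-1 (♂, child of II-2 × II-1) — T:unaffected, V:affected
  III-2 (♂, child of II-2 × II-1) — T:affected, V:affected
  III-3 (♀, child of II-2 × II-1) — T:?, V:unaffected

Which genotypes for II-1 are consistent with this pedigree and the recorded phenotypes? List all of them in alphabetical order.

T/I-1 aff ·: Tt
T/I-2 aff ·: Tt
T/II-1 aff I-1×I-2: Tt
T/II-2 aff ·: Tt
T/II-3 ? I-1×I-2: tt|Tt|TT
T/II-4 un I-1×I-2: tt
T/III-1 un II-2×II-1: tt
T/III-2 aff II-2×II-1: Tt|TT
T/III-3 ? II-2×II-1: tt|Tt|TT
⇒ T over [I-1,I-2,II-1,II-2,II-3,II-4,III-1,III-2,III-3]: 18 consistent
V/I-1 un ·: vv
V/I-2 aff ·: Vv
V/II-1 ? I-1×I-2: vv|Vv
V/II-2 aff ·: Vv
V/II-3 un I-1×I-2: vv
V/II-4 aff I-1×I-2: Vv
V/III-1 aff II-2×II-1: Vv|VV
V/III-2 aff II-2×II-1: Vv|VV
V/III-3 un II-2×II-1: vv
⇒ V over [I-1,I-2,II-1,II-2,II-3,II-4,III-1,III-2,III-3]: 5 consistent

II-1 ∈ {Tt Vv, Tt vv}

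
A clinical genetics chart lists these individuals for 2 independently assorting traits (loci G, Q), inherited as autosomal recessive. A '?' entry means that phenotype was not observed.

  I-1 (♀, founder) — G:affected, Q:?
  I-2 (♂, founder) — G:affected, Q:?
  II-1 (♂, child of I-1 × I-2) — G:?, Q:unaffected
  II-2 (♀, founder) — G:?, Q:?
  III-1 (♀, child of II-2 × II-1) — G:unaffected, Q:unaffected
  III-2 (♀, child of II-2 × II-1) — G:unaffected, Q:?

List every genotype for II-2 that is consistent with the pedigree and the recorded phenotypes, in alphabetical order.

G/I-1 aff ·: gg
G/I-2 aff ·: gg
G/II-1 ? I-1×I-2: gg
G/II-2 ? ·: GG|Gg
G/III-1 un II-2×II-1: Gg
G/III-2 un II-2×II-1: Gg
⇒ G over [I-1,I-2,II-1,II-2,III-1,III-2]: 2 consistent
Q/I-1 ? ·: QQ|Qq|qq
Q/I-2 ? ·: QQ|Qq|qq
Q/II-1 un I-1×I-2: QQ|Qq
Q/II-2 ? ·: QQ|Qq|qq
Q/III-1 un II-2×II-1: QQ|Qq
Q/III-2 ? II-2×II-1: QQ|Qq|qq
⇒ Q over [I-1,I-2,II-1,II-2,III-1,III-2]: 108 consistent

II-2 ∈ {GG QQ, GG Qq, GG qq, Gg QQ, Gg Qq, Gg qq}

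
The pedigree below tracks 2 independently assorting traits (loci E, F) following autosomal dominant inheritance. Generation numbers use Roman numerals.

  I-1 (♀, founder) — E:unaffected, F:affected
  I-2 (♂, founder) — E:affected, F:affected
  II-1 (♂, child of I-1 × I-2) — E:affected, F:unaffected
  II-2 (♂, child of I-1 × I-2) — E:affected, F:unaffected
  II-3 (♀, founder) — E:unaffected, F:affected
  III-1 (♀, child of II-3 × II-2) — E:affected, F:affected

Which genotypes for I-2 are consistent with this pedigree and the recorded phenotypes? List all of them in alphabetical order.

E/I-1 un ·: ee
E/I-2 aff ·: Ee|EE
E/II-1 aff I-1×I-2: Ee
E/II-2 aff I-1×I-2: Ee
E/II-3 un ·: ee
E/III-1 aff II-3×II-2: Ee
⇒ E over [I-1,I-2,II-1,II-2,II-3,III-1]: 2 consistent
F/I-1 aff ·: Ff
F/I-2 aff ·: Ff
F/II-1 un I-1×I-2: ff
F/II-2 un I-1×I-2: ff
F/II-3 aff ·: Ff|FF
F/III-1 aff II-3×II-2: Ff
⇒ F over [I-1,I-2,II-1,II-2,II-3,III-1]: 2 consistent

I-2 ∈ {EE Ff, Ee Ff}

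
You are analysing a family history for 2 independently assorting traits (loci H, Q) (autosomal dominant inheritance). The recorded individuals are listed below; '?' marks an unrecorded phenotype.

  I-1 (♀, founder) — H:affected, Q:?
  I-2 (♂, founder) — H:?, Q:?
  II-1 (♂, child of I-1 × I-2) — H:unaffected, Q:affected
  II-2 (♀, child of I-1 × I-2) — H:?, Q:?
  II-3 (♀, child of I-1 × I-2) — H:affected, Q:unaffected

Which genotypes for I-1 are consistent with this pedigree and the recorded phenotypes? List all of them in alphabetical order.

H/I-1 aff ·: Hh
H/I-2 ? ·: hh|Hh
H/II-1 un I-1×I-2: hh
H/II-2 ? I-1×I-2: hh|Hh|HH
H/II-3 aff I-1×I-2: Hh|HH
⇒ H over [I-1,I-2,II-1,II-2,II-3]: 8 consistent
Q/I-1 ? ·: qq|Qq
Q/I-2 ? ·: qq|Qq
Q/II-1 aff I-1×I-2: Qq|QQ
Q/II-2 ? I-1×I-2: qq|Qq|QQ
Q/II-3 un I-1×I-2: qq
⇒ Q over [I-1,I-2,II-1,II-2,II-3]: 10 consistent

I-1 ∈ {Hh Qq, Hh qq}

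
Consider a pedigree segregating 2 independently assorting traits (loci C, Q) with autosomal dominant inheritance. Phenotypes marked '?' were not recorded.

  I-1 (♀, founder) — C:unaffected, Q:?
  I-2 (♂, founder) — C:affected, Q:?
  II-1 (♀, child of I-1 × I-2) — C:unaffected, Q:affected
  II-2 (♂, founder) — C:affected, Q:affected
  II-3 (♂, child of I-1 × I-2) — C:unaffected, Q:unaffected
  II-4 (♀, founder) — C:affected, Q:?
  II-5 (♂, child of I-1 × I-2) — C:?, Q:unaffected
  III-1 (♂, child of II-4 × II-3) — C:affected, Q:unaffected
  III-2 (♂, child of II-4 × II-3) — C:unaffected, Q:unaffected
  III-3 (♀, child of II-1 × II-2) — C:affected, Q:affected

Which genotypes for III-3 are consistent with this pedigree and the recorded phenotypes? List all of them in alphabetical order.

III-3 ∈ {Cc QQ, Cc Qq}

C/I-1 un ·: cc
C/I-2 aff ·: Cc
C/II-1 un I-1×I-2: cc
C/II-2 aff ·: Cc|CC
C/II-3 un I-1×I-2: cc
C/II-4 aff ·: Cc
C/II-5 ? I-1×I-2: cc|Cc
C/III-1 aff II-4×II-3: Cc
C/III-2 un II-4×II-3: cc
C/III-3 aff II-1×II-2: Cc
⇒ C over [I-1,I-2,II-1,II-2,II-3,II-4,II-5,III-1,III-2,III-3]: 4 consistent
Q/I-1 ? ·: qq|Qq
Q/I-2 ? ·: qq|Qq
Q/II-1 aff I-1×I-2: Qq|QQ
Q/II-2 aff ·: Qq|QQ
Q/II-3 un I-1×I-2: qq
Q/II-4 ? ·: qq|Qq
Q/II-5 un I-1×I-2: qq
Q/III-1 un II-4×II-3: qq
Q/III-2 un II-4×II-3: qq
Q/III-3 aff II-1×II-2: Qq|QQ
⇒ Q over [I-1,I-2,II-1,II-2,II-3,II-4,II-5,III-1,III-2,III-3]: 30 consistent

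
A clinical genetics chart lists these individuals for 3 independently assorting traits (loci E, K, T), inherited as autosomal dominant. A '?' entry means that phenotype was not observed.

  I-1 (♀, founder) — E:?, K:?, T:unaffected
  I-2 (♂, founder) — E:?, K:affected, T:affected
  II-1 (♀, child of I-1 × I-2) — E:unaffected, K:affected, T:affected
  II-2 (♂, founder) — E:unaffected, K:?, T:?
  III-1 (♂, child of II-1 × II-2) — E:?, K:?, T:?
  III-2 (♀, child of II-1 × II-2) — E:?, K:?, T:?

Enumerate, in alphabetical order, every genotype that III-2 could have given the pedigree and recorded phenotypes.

E/I-1 ? ·: ee|Ee
E/I-2 ? ·: ee|Ee
E/II-1 un I-1×I-2: ee
E/II-2 un ·: ee
E/III-1 ? II-1×II-2: ee
E/III-2 ? II-1×II-2: ee
⇒ E over [I-1,I-2,II-1,II-2,III-1,III-2]: 4 consistent
K/I-1 ? ·: kk|Kk|KK
K/I-2 aff ·: Kk|KK
K/II-1 aff I-1×I-2: Kk|KK
K/II-2 ? ·: kk|Kk|KK
K/III-1 ? II-1×II-2: kk|Kk|KK
K/III-2 ? II-1×II-2: kk|Kk|KK
⇒ K over [I-1,I-2,II-1,II-2,III-1,III-2]: 109 consistent
T/I-1 un ·: tt
T/I-2 aff ·: Tt|TT
T/II-1 aff I-1×I-2: Tt
T/II-2 ? ·: tt|Tt|TT
T/III-1 ? II-1×II-2: tt|Tt|TT
T/III-2 ? II-1×II-2: tt|Tt|TT
⇒ T over [I-1,I-2,II-1,II-2,III-1,III-2]: 34 consistent

III-2 ∈ {ee KK TT, ee KK Tt, ee KK tt, ee Kk TT, ee Kk Tt, ee Kk tt, ee kk TT, ee kk Tt, ee kk tt}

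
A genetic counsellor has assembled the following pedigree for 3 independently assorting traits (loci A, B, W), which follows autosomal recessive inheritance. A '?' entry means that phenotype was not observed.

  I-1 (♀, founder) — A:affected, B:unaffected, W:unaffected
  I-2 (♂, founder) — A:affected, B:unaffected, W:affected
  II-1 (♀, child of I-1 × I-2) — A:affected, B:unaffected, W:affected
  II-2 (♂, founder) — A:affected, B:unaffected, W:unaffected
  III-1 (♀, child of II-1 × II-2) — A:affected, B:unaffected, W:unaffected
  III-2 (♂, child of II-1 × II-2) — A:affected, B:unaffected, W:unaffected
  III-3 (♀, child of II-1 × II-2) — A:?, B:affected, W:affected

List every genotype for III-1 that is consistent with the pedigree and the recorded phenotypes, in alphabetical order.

A/I-1 aff ·: aa
A/I-2 aff ·: aa
A/II-1 aff I-1×I-2: aa
A/II-2 aff ·: aa
A/III-1 aff II-1×II-2: aa
A/III-2 aff II-1×II-2: aa
A/III-3 ? II-1×II-2: aa
⇒ A over [I-1,I-2,II-1,II-2,III-1,III-2,III-3]: 1 consistent
B/I-1 un ·: BB|Bb
B/I-2 un ·: BB|Bb
B/II-1 un I-1×I-2: Bb
B/II-2 un ·: Bb
B/III-1 un II-1×II-2: BB|Bb
B/III-2 un II-1×II-2: BB|Bb
B/III-3 aff II-1×II-2: bb
⇒ B over [I-1,I-2,II-1,II-2,III-1,III-2,III-3]: 12 consistent
W/I-1 un ·: Ww
W/I-2 aff ·: ww
W/II-1 aff I-1×I-2: ww
W/II-2 un ·: Ww
W/III-1 un II-1×II-2: Ww
W/III-2 un II-1×II-2: Ww
W/III-3 aff II-1×II-2: ww
⇒ W over [I-1,I-2,II-1,II-2,III-1,III-2,III-3]: 1 consistent

III-1 ∈ {aa BB Ww, aa Bb Ww}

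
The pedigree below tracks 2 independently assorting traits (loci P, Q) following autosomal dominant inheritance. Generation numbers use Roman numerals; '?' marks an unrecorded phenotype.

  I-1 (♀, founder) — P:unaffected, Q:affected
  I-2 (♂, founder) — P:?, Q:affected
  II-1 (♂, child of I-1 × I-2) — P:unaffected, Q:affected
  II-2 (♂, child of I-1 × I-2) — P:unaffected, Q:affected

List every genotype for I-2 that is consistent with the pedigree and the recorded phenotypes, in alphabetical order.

I-2 ∈ {Pp QQ, Pp Qq, pp QQ, pp Qq}

P/I-1 un ·: pp
P/I-2 ? ·: pp|Pp
P/II-1 un I-1×I-2: pp
P/II-2 un I-1×I-2: pp
⇒ P over [I-1,I-2,II-1,II-2]: 2 consistent
Q/I-1 aff ·: Qq|QQ
Q/I-2 aff ·: Qq|QQ
Q/II-1 aff I-1×I-2: Qq|QQ
Q/II-2 aff I-1×I-2: Qq|QQ
⇒ Q over [I-1,I-2,II-1,II-2]: 13 consistent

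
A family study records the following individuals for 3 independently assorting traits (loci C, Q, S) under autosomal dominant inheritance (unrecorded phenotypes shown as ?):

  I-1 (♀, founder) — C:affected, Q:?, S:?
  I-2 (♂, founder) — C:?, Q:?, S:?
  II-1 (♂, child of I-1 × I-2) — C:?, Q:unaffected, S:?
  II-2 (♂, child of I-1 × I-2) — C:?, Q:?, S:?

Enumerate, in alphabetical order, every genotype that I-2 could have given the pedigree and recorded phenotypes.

I-2 ∈ {CC Qq SS, CC Qq Ss, CC Qq ss, CC qq SS, CC qq Ss, CC qq ss, Cc Qq SS, Cc Qq Ss, Cc Qq ss, Cc qq SS, Cc qq Ss, Cc qq ss, cc Qq SS, cc Qq Ss, cc Qq ss, cc qq SS, cc qq Ss, cc qq ss}

C/I-1 aff ·: Cc|CC
C/I-2 ? ·: cc|Cc|CC
C/II-1 ? I-1×I-2: cc|Cc|CC
C/II-2 ? I-1×I-2: cc|Cc|CC
⇒ C over [I-1,I-2,II-1,II-2]: 23 consistent
Q/I-1 ? ·: qq|Qq
Q/I-2 ? ·: qq|Qq
Q/II-1 un I-1×I-2: qq
Q/II-2 ? I-1×I-2: qq|Qq|QQ
⇒ Q over [I-1,I-2,II-1,II-2]: 8 consistent
S/I-1 ? ·: ss|Ss|SS
S/I-2 ? ·: ss|Ss|SS
S/II-1 ? I-1×I-2: ss|Ss|SS
S/II-2 ? I-1×I-2: ss|Ss|SS
⇒ S over [I-1,I-2,II-1,II-2]: 29 consistent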